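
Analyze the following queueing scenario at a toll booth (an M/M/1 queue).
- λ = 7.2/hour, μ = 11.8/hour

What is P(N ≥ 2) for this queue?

ρ = λ/μ = 7.2/11.8 = 0.6102
P(N ≥ n) = ρⁿ
P(N ≥ 2) = 0.6102^2
P(N ≥ 2) = 0.3723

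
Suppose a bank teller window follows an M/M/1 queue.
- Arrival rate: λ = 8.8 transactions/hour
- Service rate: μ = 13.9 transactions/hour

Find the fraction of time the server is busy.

Server utilization: ρ = λ/μ
ρ = 8.8/13.9 = 0.6331
The server is busy 63.31% of the time.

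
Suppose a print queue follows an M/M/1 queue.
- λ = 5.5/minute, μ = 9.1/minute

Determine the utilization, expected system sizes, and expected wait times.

Step 1: ρ = λ/μ = 5.5/9.1 = 0.6044
Step 2: L = λ/(μ-λ) = 5.5/3.60 = 1.5278
Step 3: Lq = λ²/(μ(μ-λ)) = 30.25/(9.1×3.60) = 0.9234
Step 4: W = 1/(μ-λ) = 1/3.60 = 0.27778
Step 5: Wq = λ/(μ(μ-λ)) = 5.5/(9.1×3.60) = 0.1679
Step 6: P(0) = 1-ρ = 0.3956
Verify: L = λW = 5.5×0.27778 = 1.5278 ✔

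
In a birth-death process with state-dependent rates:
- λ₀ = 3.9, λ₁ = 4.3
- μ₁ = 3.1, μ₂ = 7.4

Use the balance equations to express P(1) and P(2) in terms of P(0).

Balance equations:
State 0: λ₀P₀ = μ₁P₁ → P₁ = (λ₀/μ₁)P₀ = (3.9/3.1)P₀ = 1.2581P₀
State 1: P₂ = (λ₀λ₁)/(μ₁μ₂)P₀ = (3.9×4.3)/(3.1×7.4)P₀ = 0.7310P₀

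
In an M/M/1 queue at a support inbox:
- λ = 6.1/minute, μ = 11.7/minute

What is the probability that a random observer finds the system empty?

ρ = λ/μ = 6.1/11.7 = 0.5214
P(0) = 1 - ρ = 1 - 0.5214 = 0.4786
The server is idle 47.86% of the time.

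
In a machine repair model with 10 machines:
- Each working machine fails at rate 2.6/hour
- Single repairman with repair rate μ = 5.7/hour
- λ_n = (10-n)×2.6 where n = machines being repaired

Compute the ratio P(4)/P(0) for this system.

P(4)/P(0) = ∏_{i=0}^{4-1} λ_i/μ_{i+1}
= (10-0)×2.6/5.7 × (10-1)×2.6/5.7 × (10-2)×2.6/5.7 × (10-3)×2.6/5.7
= 218.1848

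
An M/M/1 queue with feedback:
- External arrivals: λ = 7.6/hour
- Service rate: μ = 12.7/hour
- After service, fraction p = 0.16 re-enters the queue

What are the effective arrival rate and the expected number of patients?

Effective arrival rate: λ_eff = λ/(1-p) = 7.6/(1-0.16) = 7.6/0.84 = 9.0476
ρ = λ_eff/μ = 9.0476/12.7 = 0.71241
L = ρ/(1-ρ) = 0.71241/(1-0.71241) = 2.4772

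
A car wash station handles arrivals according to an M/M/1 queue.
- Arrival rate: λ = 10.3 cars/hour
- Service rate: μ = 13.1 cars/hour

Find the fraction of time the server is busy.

Server utilization: ρ = λ/μ
ρ = 10.3/13.1 = 0.7863
The server is busy 78.63% of the time.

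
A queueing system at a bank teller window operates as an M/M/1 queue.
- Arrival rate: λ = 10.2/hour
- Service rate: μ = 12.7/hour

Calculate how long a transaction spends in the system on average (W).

First, compute utilization: ρ = λ/μ = 10.2/12.7 = 0.8031
For M/M/1: W = 1/(μ-λ)
W = 1/(12.7-10.2) = 1/2.50
W = 0.4000 hours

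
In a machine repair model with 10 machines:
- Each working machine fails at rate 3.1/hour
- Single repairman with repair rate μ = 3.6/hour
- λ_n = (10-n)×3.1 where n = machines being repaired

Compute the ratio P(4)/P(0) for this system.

P(4)/P(0) = ∏_{i=0}^{4-1} λ_i/μ_{i+1}
= (10-0)×3.1/3.6 × (10-1)×3.1/3.6 × (10-2)×3.1/3.6 × (10-3)×3.1/3.6
= 2771.1964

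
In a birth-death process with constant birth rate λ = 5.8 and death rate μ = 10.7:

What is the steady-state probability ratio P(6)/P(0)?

For constant rates: P(n)/P(0) = (λ/μ)^n
P(6)/P(0) = (5.8/10.7)^6 = 0.54206^6 = 0.02537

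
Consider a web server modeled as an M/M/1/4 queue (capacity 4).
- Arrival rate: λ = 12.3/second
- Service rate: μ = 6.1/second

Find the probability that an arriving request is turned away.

ρ = λ/μ = 12.3/6.1 = 2.01639
P₀ = (1-ρ)/(1-ρ^(K+1)) = (1-2.01639)/(1-2.01639^5) = -1.0164/-32.3329 = 0.03144
P_K = P₀×ρ^K = 0.03144 × 2.01639^4 = 0.03144 × 16.5310 = 0.5197
Blocking probability = 51.97%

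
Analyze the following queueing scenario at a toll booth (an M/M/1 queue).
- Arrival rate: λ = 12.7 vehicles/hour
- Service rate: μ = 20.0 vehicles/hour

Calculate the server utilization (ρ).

Server utilization: ρ = λ/μ
ρ = 12.7/20.0 = 0.6350
The server is busy 63.50% of the time.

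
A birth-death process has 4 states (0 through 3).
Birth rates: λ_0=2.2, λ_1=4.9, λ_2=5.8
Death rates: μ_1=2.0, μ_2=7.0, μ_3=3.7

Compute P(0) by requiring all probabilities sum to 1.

Ratios P(n)/P(0) = (λ₀···λₙ₋₁)/(μ₁···μₙ):
P(1)/P(0) = (2.2)/(2.0) = 1.1000
P(2)/P(0) = (2.2×4.9)/(2.0×7.0) = 0.7700
P(3)/P(0) = (2.2×4.9×5.8)/(2.0×7.0×3.7) = 1.2070

Normalization: ∑ P(n) = 1
P(0) × (1.0000 + 1.1000 + 0.7700 + 1.2070) = 1
P(0) × 4.0770 = 1
P(0) = 1/4.0770 = 0.2453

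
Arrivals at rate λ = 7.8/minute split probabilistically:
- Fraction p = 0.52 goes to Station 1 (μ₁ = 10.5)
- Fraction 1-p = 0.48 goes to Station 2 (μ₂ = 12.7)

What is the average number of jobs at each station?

Effective rates: λ₁ = 7.8×0.52 = 4.056, λ₂ = 7.8×0.48 = 3.744
Station 1: ρ₁ = 4.056/10.5 = 0.38629, L₁ = ρ₁/(1-ρ₁) = 0.38629/(1-0.38629) = 0.6294
Station 2: ρ₂ = 3.744/12.7 = 0.2948, L₂ = ρ₂/(1-ρ₂) = 0.2948/(1-0.2948) = 0.4180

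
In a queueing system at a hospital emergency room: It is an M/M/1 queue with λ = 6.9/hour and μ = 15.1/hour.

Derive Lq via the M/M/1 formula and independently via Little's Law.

Method 1 (direct): Lq = λ²/(μ(μ-λ)) = 47.61/(15.1 × 8.20) = 0.3845

Method 2 (Little's Law):
W = 1/(μ-λ) = 1/8.20 = 0.121951
Wq = W - 1/μ = 0.121951 - 0.0662252 = 0.05573
Lq = λWq = 6.9 × 0.05573 = 0.3845 ✔ (matches Method 1)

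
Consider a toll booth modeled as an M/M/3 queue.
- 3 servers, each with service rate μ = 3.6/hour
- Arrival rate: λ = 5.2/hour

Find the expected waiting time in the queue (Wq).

Traffic intensity: ρ = λ/(cμ) = 5.2/(3×3.6) = 0.4815
Since ρ = 0.4815 < 1, system is stable.
Offered load a = λ/μ = cρ = 5.2/3.6 = 1.4444
P₀ = [ Σₙ₌₀^2 aⁿ/n! + a^3/(3!(1-ρ)) ]⁻¹
Σ = a^0/0! + a^1/1! + a^2/2! = 1.000000 + 1.444444 + 1.043210 = 3.4877
a^3/(3!(1-ρ)) = 3.0137/(6 × 0.5185) = 0.9687
P₀ = 1/(3.4877 + 0.9687) = 0.2244
Lq = P₀·a^3·ρ / (3!(1-ρ)²) = 0.2244 × 3.0137 × 0.4815 / (6 × 0.2689) = 0.2018
Wq = Lq/λ = 0.20185/5.2 = 0.03882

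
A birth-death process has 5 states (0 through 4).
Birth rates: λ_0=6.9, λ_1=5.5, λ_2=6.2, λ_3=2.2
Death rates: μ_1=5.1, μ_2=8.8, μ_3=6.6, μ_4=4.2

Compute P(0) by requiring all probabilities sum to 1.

Ratios P(n)/P(0) = (λ₀···λₙ₋₁)/(μ₁···μₙ):
P(1)/P(0) = (6.9)/(5.1) = 1.35294
P(2)/P(0) = (6.9×5.5)/(5.1×8.8) = 0.845588
P(3)/P(0) = (6.9×5.5×6.2)/(5.1×8.8×6.6) = 0.794340
P(4)/P(0) = (6.9×5.5×6.2×2.2)/(5.1×8.8×6.6×4.2) = 0.416083

Normalization: ∑ P(n) = 1
P(0) × (1.00000 + 1.35294 + 0.845588 + 0.794340 + 0.416083) = 1
P(0) × 4.4090 = 1
P(0) = 1/4.4090 = 0.2268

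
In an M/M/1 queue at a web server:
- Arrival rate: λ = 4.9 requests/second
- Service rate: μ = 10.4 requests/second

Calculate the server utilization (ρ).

Server utilization: ρ = λ/μ
ρ = 4.9/10.4 = 0.4712
The server is busy 47.12% of the time.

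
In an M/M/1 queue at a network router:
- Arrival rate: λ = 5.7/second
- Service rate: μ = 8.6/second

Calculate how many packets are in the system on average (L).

ρ = λ/μ = 5.7/8.6 = 0.6628
For M/M/1: L = λ/(μ-λ)
L = 5.7/(8.6-5.7) = 5.7/2.90
L = 1.9655 packets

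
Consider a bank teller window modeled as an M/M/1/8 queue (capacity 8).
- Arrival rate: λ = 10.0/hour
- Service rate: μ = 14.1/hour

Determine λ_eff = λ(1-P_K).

ρ = λ/μ = 10.0/14.1 = 0.70922
P₀ = (1-ρ)/(1-ρ^(K+1)) = (1-0.70922)/(1-0.70922^9) = 0.2908/0.9546 = 0.3046
P_K = P₀×ρ^K = 0.3046 × 0.70922^8 = 0.3046 × 0.06401 = 0.01950
λ_eff = λ(1-P_K) = 10.0 × (1 - 0.01950) = 10.0 × 0.9805 = 9.8050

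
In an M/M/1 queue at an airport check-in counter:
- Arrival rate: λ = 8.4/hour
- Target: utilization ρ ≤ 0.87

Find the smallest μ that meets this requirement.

ρ = λ/μ, so μ = λ/ρ
μ ≥ 8.4/0.87 = 9.6552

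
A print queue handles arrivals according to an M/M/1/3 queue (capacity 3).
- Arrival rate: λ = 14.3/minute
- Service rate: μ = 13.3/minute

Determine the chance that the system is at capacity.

ρ = λ/μ = 14.3/13.3 = 1.0752
P₀ = (1-ρ)/(1-ρ^(K+1)) = (1-1.0752)/(1-1.0752^4) = -0.07520/-0.3365 = 0.2235
P_K = P₀×ρ^K = 0.2235 × 1.0752^3 = 0.2235 × 1.2430 = 0.2778
Blocking probability = 27.78%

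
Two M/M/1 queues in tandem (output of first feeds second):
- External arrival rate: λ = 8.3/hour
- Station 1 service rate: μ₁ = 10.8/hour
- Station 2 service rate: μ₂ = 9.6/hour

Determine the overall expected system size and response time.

By Jackson's theorem, each station behaves as independent M/M/1.
Station 1: ρ₁ = 8.3/10.8 = 0.7685, L₁ = ρ₁/(1-ρ₁) = λ/(μ₁-λ) = 8.3/2.50 = 3.3200
Station 2: ρ₂ = 8.3/9.6 = 0.8646, L₂ = ρ₂/(1-ρ₂) = λ/(μ₂-λ) = 8.3/1.30 = 6.3846
Total: L = L₁ + L₂ = 3.3200 + 6.3846 = 9.7046
W = L/λ = 9.7046/8.3 = 1.1692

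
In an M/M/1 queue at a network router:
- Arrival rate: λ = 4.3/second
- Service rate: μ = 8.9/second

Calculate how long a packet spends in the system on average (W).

First, compute utilization: ρ = λ/μ = 4.3/8.9 = 0.4831
For M/M/1: W = 1/(μ-λ)
W = 1/(8.9-4.3) = 1/4.60
W = 0.2174 seconds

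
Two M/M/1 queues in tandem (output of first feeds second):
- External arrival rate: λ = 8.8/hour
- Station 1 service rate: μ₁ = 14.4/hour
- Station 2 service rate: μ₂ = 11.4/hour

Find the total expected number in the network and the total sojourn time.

By Jackson's theorem, each station behaves as independent M/M/1.
Station 1: ρ₁ = 8.8/14.4 = 0.6111, L₁ = ρ₁/(1-ρ₁) = λ/(μ₁-λ) = 8.8/5.60 = 1.5714
Station 2: ρ₂ = 8.8/11.4 = 0.7719, L₂ = ρ₂/(1-ρ₂) = λ/(μ₂-λ) = 8.8/2.60 = 3.3846
Total: L = L₁ + L₂ = 1.5714 + 3.3846 = 4.9560
W = L/λ = 4.9560/8.8 = 0.5632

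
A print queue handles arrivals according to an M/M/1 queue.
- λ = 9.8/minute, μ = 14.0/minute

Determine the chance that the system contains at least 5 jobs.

ρ = λ/μ = 9.8/14.0 = 0.7000
P(N ≥ n) = ρⁿ
P(N ≥ 5) = 0.7000^5
P(N ≥ 5) = 0.1681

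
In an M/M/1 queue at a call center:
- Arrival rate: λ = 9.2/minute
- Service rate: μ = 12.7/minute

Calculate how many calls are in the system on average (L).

ρ = λ/μ = 9.2/12.7 = 0.7244
For M/M/1: L = λ/(μ-λ)
L = 9.2/(12.7-9.2) = 9.2/3.50
L = 2.6286 calls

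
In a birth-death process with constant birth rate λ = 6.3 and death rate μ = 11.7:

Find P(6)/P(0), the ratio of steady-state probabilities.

For constant rates: P(n)/P(0) = (λ/μ)^n
P(6)/P(0) = (6.3/11.7)^6 = 0.53846^6 = 0.02437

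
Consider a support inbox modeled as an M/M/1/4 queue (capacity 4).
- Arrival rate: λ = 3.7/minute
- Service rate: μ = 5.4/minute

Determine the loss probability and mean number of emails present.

ρ = λ/μ = 3.7/5.4 = 0.68519
P₀ = (1-ρ)/(1-ρ^(K+1)) = (1-0.68519)/(1-0.68519^5) = 0.3148/0.8490 = 0.3708
P_K = P₀×ρ^K = 0.37081 × 0.68519^4 = 0.37081 × 0.22042 = 0.08173
Blocking probability P_4 = 0.08173 (8.17%)
L = ρ[1 - (K+1)ρ^K + Kρ^(K+1)] / [(1-ρ)(1-ρ^(K+1))]
L = 0.68519 × (1 - 5×0.22042 + 4×0.15103) / ((1 - 0.68519) × (1 - 0.15103)) = 1.2870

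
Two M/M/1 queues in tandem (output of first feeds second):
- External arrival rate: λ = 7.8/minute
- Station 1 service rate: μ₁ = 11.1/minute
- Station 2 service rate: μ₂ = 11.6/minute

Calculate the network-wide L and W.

By Jackson's theorem, each station behaves as independent M/M/1.
Station 1: ρ₁ = 7.8/11.1 = 0.7027, L₁ = ρ₁/(1-ρ₁) = λ/(μ₁-λ) = 7.8/3.30 = 2.36364
Station 2: ρ₂ = 7.8/11.6 = 0.6724, L₂ = ρ₂/(1-ρ₂) = λ/(μ₂-λ) = 7.8/3.80 = 2.05263
Total: L = L₁ + L₂ = 2.36364 + 2.05263 = 4.4163
W = L/λ = 4.4163/7.8 = 0.5662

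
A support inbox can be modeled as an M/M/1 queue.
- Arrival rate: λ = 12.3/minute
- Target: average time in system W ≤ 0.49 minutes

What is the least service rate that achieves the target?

For M/M/1: W = 1/(μ-λ)
Need W ≤ 0.49, so 1/(μ-λ) ≤ 0.49
μ - λ ≥ 1/0.49 = 2.0408
μ ≥ 12.3 + 2.0408 = 14.3408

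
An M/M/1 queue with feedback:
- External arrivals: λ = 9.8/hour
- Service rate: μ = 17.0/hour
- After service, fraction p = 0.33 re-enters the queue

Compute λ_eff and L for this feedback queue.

Effective arrival rate: λ_eff = λ/(1-p) = 9.8/(1-0.33) = 9.8/0.67 = 14.62687
ρ = λ_eff/μ = 14.62687/17.0 = 0.860404
L = ρ/(1-ρ) = 0.860404/(1-0.860404) = 6.1635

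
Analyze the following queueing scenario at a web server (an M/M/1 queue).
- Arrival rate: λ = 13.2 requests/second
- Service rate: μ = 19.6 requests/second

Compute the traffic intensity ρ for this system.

Server utilization: ρ = λ/μ
ρ = 13.2/19.6 = 0.6735
The server is busy 67.35% of the time.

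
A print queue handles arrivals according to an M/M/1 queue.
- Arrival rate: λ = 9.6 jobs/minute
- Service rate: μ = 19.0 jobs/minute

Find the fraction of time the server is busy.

Server utilization: ρ = λ/μ
ρ = 9.6/19.0 = 0.5053
The server is busy 50.53% of the time.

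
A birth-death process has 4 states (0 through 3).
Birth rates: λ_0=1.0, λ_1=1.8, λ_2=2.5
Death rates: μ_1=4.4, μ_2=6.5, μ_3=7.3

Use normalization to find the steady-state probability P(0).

Ratios P(n)/P(0) = (λ₀···λₙ₋₁)/(μ₁···μₙ):
P(1)/P(0) = (1.0)/(4.4) = 0.2273
P(2)/P(0) = (1.0×1.8)/(4.4×6.5) = 0.06294
P(3)/P(0) = (1.0×1.8×2.5)/(4.4×6.5×7.3) = 0.02155

Normalization: ∑ P(n) = 1
P(0) × (1.0000 + 0.2273 + 0.06294 + 0.02155) = 1
P(0) × 1.3118 = 1
P(0) = 1/1.3118 = 0.7623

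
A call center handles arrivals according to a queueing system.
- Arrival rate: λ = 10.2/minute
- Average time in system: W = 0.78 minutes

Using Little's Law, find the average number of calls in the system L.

Little's Law: L = λW
L = 10.2 × 0.78 = 7.9560 calls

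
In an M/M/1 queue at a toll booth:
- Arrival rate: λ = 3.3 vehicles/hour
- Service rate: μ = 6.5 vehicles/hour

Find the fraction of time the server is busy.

Server utilization: ρ = λ/μ
ρ = 3.3/6.5 = 0.5077
The server is busy 50.77% of the time.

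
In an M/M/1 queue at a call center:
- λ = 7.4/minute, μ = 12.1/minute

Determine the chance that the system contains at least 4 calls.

ρ = λ/μ = 7.4/12.1 = 0.6116
P(N ≥ n) = ρⁿ
P(N ≥ 4) = 0.6116^4
P(N ≥ 4) = 0.1399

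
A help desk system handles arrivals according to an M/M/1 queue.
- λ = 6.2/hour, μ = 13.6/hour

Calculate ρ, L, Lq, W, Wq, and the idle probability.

Step 1: ρ = λ/μ = 6.2/13.6 = 0.4559
Step 2: L = λ/(μ-λ) = 6.2/7.40 = 0.8378
Step 3: Lq = λ²/(μ(μ-λ)) = 38.44/(13.6×7.40) = 0.3820
Step 4: W = 1/(μ-λ) = 1/7.40 = 0.135135
Step 5: Wq = λ/(μ(μ-λ)) = 6.2/(13.6×7.40) = 0.06161
Step 6: P(0) = 1-ρ = 0.5441
Verify: L = λW = 6.2×0.135135 = 0.8378 ✔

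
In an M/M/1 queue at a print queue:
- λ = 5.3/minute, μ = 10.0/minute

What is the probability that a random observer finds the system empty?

ρ = λ/μ = 5.3/10.0 = 0.5300
P(0) = 1 - ρ = 1 - 0.5300 = 0.4700
The server is idle 47.00% of the time.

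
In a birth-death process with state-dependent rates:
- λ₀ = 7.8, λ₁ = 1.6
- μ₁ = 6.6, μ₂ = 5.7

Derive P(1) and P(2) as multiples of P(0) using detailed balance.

Balance equations:
State 0: λ₀P₀ = μ₁P₁ → P₁ = (λ₀/μ₁)P₀ = (7.8/6.6)P₀ = 1.1818P₀
State 1: P₂ = (λ₀λ₁)/(μ₁μ₂)P₀ = (7.8×1.6)/(6.6×5.7)P₀ = 0.3317P₀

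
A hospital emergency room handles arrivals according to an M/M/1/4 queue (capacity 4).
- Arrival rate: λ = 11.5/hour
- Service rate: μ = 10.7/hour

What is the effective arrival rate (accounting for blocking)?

ρ = λ/μ = 11.5/10.7 = 1.0748
P₀ = (1-ρ)/(1-ρ^(K+1)) = (1-1.0748)/(1-1.0748^5) = -0.07480/-0.4343 = 0.1722
P_K = P₀×ρ^K = 0.1722 × 1.0748^4 = 0.1722 × 1.3345 = 0.2298
λ_eff = λ(1-P_K) = 11.5 × (1 - 0.22983) = 11.5 × 0.77017 = 8.8570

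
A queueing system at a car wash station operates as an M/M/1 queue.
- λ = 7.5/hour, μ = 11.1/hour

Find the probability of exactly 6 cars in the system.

ρ = λ/μ = 7.5/11.1 = 0.67568
P(n) = (1-ρ)ρⁿ
P(6) = (1-0.67568) × 0.67568^6
P(6) = 0.3243 × 0.09516
P(6) = 0.03086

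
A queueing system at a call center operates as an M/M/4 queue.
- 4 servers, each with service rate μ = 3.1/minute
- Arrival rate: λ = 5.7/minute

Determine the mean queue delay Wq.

Traffic intensity: ρ = λ/(cμ) = 5.7/(4×3.1) = 0.4597
Since ρ = 0.4597 < 1, system is stable.
Offered load a = λ/μ = cρ = 5.7/3.1 = 1.8387
P₀ = [ Σₙ₌₀^3 aⁿ/n! + a^4/(4!(1-ρ)) ]⁻¹
Σ = a^0/0! + a^1/1! + a^2/2! + a^3/3! = 1.0000 + 1.8387 + 1.6904 + 1.0361 = 5.5652
a^4/(4!(1-ρ)) = 11.4302/(24 × 0.54032) = 0.8814
P₀ = 1/(5.5652 + 0.8814) = 0.1551
Lq = P₀·a^4·ρ / (4!(1-ρ)²) = 0.1551 × 11.4302 × 0.4597 / (24 × 0.2919) = 0.1163
Wq = Lq/λ = 0.11632/5.7 = 0.02041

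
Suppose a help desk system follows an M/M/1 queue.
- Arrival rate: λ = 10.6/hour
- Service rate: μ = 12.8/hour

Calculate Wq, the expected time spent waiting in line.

First, compute utilization: ρ = λ/μ = 10.6/12.8 = 0.8281
For M/M/1: Wq = λ/(μ(μ-λ))
Wq = 10.6/(12.8 × (12.8-10.6))
Wq = 10.6/(12.8 × 2.20)
Wq = 0.3764 hours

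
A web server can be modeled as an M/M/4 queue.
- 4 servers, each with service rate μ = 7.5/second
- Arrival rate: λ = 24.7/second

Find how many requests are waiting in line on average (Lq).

Traffic intensity: ρ = λ/(cμ) = 24.7/(4×7.5) = 0.8233
Since ρ = 0.8233 < 1, system is stable.
Offered load a = λ/μ = cρ = 24.7/7.5 = 3.2933
P₀ = [ Σₙ₌₀^3 aⁿ/n! + a^4/(4!(1-ρ)) ]⁻¹
Σ = a^0/0! + a^1/1! + a^2/2! + a^3/3! = 1.0000 + 3.2933 + 5.4230 + 5.9533 = 15.6696
a^4/(4!(1-ρ)) = 117.6367/(24 × 0.176667) = 27.7445
P₀ = 1/(15.6696 + 27.7445) = 0.02303
Lq = P₀·a^4·ρ / (4!(1-ρ)²) = 0.023034 × 117.6367 × 0.82333 / (24 × 0.031211) = 2.9783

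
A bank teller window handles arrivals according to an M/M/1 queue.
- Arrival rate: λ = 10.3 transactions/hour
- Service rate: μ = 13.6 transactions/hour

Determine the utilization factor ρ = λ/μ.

Server utilization: ρ = λ/μ
ρ = 10.3/13.6 = 0.7574
The server is busy 75.74% of the time.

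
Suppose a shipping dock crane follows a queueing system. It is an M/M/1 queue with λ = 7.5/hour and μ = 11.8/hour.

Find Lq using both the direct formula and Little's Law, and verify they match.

Method 1 (direct): Lq = λ²/(μ(μ-λ)) = 56.25/(11.8 × 4.30) = 1.1086

Method 2 (Little's Law):
W = 1/(μ-λ) = 1/4.30 = 0.23256
Wq = W - 1/μ = 0.23256 - 0.084746 = 0.14781
Lq = λWq = 7.5 × 0.14781 = 1.1086 ✔ (matches Method 1)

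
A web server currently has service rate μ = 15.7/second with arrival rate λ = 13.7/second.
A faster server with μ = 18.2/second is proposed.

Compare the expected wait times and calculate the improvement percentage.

System 1: ρ₁ = 13.7/15.7 = 0.8726, W₁ = 1/(15.7-13.7) = 0.5000
System 2: ρ₂ = 13.7/18.2 = 0.7527, W₂ = 1/(18.2-13.7) = 0.2222
Improvement: (W₁-W₂)/W₁ = (0.5000-0.2222)/0.5000 = 55.56%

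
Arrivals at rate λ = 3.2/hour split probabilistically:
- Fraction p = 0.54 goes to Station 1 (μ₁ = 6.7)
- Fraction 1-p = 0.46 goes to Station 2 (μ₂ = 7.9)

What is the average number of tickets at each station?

Effective rates: λ₁ = 3.2×0.54 = 1.728, λ₂ = 3.2×0.46 = 1.472
Station 1: ρ₁ = 1.728/6.7 = 0.2579, L₁ = ρ₁/(1-ρ₁) = 0.2579/(1-0.2579) = 0.3475
Station 2: ρ₂ = 1.472/7.9 = 0.1863, L₂ = ρ₂/(1-ρ₂) = 0.1863/(1-0.1863) = 0.2290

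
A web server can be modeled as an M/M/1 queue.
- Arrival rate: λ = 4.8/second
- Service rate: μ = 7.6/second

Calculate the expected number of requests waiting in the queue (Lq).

ρ = λ/μ = 4.8/7.6 = 0.6316
For M/M/1: Lq = λ²/(μ(μ-λ))
Lq = 23.04/(7.6 × 2.80)
Lq = 1.0827 requests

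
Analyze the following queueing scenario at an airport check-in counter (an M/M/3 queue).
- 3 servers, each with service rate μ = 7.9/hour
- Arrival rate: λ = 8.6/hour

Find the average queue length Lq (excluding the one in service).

Traffic intensity: ρ = λ/(cμ) = 8.6/(3×7.9) = 0.3629
Since ρ = 0.3629 < 1, system is stable.
Offered load a = λ/μ = cρ = 8.6/7.9 = 1.0886
P₀ = [ Σₙ₌₀^2 aⁿ/n! + a^3/(3!(1-ρ)) ]⁻¹
Σ = a^0/0! + a^1/1! + a^2/2! = 1.0000 + 1.0886 + 0.5925 = 2.6811
a^3/(3!(1-ρ)) = 1.2901/(6 × 0.6371) = 0.3375
P₀ = 1/(2.6811 + 0.3375) = 0.3313
Lq = P₀·a^3·ρ / (3!(1-ρ)²) = 0.33128 × 1.2901 × 0.36287 / (6 × 0.40594) = 0.06367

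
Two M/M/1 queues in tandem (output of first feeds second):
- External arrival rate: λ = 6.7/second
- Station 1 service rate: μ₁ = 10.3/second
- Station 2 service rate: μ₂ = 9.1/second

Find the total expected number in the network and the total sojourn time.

By Jackson's theorem, each station behaves as independent M/M/1.
Station 1: ρ₁ = 6.7/10.3 = 0.6505, L₁ = ρ₁/(1-ρ₁) = λ/(μ₁-λ) = 6.7/3.60 = 1.8611
Station 2: ρ₂ = 6.7/9.1 = 0.7363, L₂ = ρ₂/(1-ρ₂) = λ/(μ₂-λ) = 6.7/2.40 = 2.7917
Total: L = L₁ + L₂ = 1.8611 + 2.7917 = 4.6528
W = L/λ = 4.6528/6.7 = 0.6944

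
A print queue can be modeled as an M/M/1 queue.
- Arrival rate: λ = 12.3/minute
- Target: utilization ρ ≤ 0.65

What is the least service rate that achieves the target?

ρ = λ/μ, so μ = λ/ρ
μ ≥ 12.3/0.65 = 18.9231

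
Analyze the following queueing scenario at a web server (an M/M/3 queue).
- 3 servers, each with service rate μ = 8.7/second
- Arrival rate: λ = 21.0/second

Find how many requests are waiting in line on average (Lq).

Traffic intensity: ρ = λ/(cμ) = 21.0/(3×8.7) = 0.8046
Since ρ = 0.8046 < 1, system is stable.
Offered load a = λ/μ = cρ = 21.0/8.7 = 2.4138
P₀ = [ Σₙ₌₀^2 aⁿ/n! + a^3/(3!(1-ρ)) ]⁻¹
Σ = a^0/0! + a^1/1! + a^2/2! = 1.0000 + 2.4138 + 2.9132 = 6.3270
a^3/(3!(1-ρ)) = 14.0637/(6 × 0.195402) = 11.9955
P₀ = 1/(6.3270 + 11.9955) = 0.05458
Lq = P₀·a^3·ρ / (3!(1-ρ)²) = 0.054578 × 14.0637 × 0.80460 / (6 × 0.038182) = 2.6958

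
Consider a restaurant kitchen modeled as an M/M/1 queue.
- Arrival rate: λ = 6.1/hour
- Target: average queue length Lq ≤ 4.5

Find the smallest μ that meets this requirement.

For M/M/1: Lq = λ²/(μ(μ-λ))
Need Lq ≤ 4.5, i.e. μ(μ-λ) ≥ λ²/4.5
μ² - 6.1μ - 37.21/4.5 ≥ 0  →  μ² - 6.1μ - 8.26889 ≥ 0
Quadratic formula (positive root): μ = [λ + √(λ² + 4×8.26889)]/2
Discriminant: 37.21 + 4×8.26889 = 70.28556, √70.28556 = 8.3836
μ ≥ (6.1 + 8.3836)/2 = 7.2418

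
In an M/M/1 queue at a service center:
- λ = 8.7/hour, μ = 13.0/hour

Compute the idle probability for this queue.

ρ = λ/μ = 8.7/13.0 = 0.6692
P(0) = 1 - ρ = 1 - 0.6692 = 0.3308
The server is idle 33.08% of the time.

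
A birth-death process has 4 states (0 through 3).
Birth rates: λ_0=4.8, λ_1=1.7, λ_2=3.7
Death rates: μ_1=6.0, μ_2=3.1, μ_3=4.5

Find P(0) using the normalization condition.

Ratios P(n)/P(0) = (λ₀···λₙ₋₁)/(μ₁···μₙ):
P(1)/P(0) = (4.8)/(6.0) = 0.8000
P(2)/P(0) = (4.8×1.7)/(6.0×3.1) = 0.4387
P(3)/P(0) = (4.8×1.7×3.7)/(6.0×3.1×4.5) = 0.3607

Normalization: ∑ P(n) = 1
P(0) × (1.0000 + 0.8000 + 0.4387 + 0.3607) = 1
P(0) × 2.5994 = 1
P(0) = 1/2.5994 = 0.3847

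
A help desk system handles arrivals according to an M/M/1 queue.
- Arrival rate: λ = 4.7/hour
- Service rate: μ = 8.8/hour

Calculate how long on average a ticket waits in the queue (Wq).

First, compute utilization: ρ = λ/μ = 4.7/8.8 = 0.5341
For M/M/1: Wq = λ/(μ(μ-λ))
Wq = 4.7/(8.8 × (8.8-4.7))
Wq = 4.7/(8.8 × 4.10)
Wq = 0.1303 hours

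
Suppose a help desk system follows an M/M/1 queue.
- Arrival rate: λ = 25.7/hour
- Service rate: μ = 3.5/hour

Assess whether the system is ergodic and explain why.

Stability requires ρ = λ/(cμ) < 1
ρ = 25.7/(1 × 3.5) = 25.7/3.50 = 7.3429
Since 7.3429 ≥ 1, the system is UNSTABLE.
Queue grows without bound. Need μ > λ = 25.7.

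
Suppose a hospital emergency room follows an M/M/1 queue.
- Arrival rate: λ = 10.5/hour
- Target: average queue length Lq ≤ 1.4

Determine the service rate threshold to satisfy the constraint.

For M/M/1: Lq = λ²/(μ(μ-λ))
Need Lq ≤ 1.4, i.e. μ(μ-λ) ≥ λ²/1.4
μ² - 10.5μ - 110.25/1.4 ≥ 0  →  μ² - 10.5μ - 78.7500 ≥ 0
Quadratic formula (positive root): μ = [λ + √(λ² + 4×78.7500)]/2
Discriminant: 110.25 + 4×78.7500 = 425.2500, √425.2500 = 20.6216
μ ≥ (10.5 + 20.6216)/2 = 15.5608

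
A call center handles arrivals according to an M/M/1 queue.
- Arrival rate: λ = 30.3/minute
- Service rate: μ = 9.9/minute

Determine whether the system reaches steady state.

Stability requires ρ = λ/(cμ) < 1
ρ = 30.3/(1 × 9.9) = 30.3/9.90 = 3.0606
Since 3.0606 ≥ 1, the system is UNSTABLE.
Queue grows without bound. Need μ > λ = 30.3.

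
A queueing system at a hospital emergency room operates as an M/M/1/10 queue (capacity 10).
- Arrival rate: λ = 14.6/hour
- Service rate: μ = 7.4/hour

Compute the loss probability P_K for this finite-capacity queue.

ρ = λ/μ = 14.6/7.4 = 1.97297
P₀ = (1-ρ)/(1-ρ^(K+1)) = (1-1.97297)/(1-1.97297^11) = -0.9730/-1762.2963 = 0.0005521
P_K = P₀×ρ^K = 0.0005521 × 1.97297^10 = 0.0005521 × 893.7269 = 0.4934
Blocking probability = 49.34%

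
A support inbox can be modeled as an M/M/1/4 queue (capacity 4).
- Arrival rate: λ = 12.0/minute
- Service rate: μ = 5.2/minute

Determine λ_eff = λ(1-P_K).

ρ = λ/μ = 12.0/5.2 = 2.3077
P₀ = (1-ρ)/(1-ρ^(K+1)) = (1-2.3077)/(1-2.3077^5) = -1.3077/-64.4481 = 0.02029
P_K = P₀×ρ^K = 0.020291 × 2.3077^4 = 0.020291 × 28.3607 = 0.5755
λ_eff = λ(1-P_K) = 12.0 × (1 - 0.57546) = 12.0 × 0.42454 = 5.0945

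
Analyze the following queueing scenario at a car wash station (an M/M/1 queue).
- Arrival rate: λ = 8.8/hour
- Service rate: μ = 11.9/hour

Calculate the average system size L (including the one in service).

ρ = λ/μ = 8.8/11.9 = 0.7395
For M/M/1: L = λ/(μ-λ)
L = 8.8/(11.9-8.8) = 8.8/3.10
L = 2.8387 cars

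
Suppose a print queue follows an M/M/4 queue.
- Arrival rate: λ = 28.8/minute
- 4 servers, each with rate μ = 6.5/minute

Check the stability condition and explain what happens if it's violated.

Stability requires ρ = λ/(cμ) < 1
ρ = 28.8/(4 × 6.5) = 28.8/26.00 = 1.1077
Since 1.1077 ≥ 1, the system is UNSTABLE.
Need c > λ/μ = 28.8/6.5 = 4.43.
Minimum servers needed: c = 5.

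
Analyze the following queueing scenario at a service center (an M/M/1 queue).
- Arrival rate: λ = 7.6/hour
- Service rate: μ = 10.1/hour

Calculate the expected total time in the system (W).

First, compute utilization: ρ = λ/μ = 7.6/10.1 = 0.7525
For M/M/1: W = 1/(μ-λ)
W = 1/(10.1-7.6) = 1/2.50
W = 0.4000 hours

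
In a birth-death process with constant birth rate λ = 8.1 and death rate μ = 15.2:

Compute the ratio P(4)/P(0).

For constant rates: P(n)/P(0) = (λ/μ)^n
P(4)/P(0) = (8.1/15.2)^4 = 0.53289^4 = 0.08064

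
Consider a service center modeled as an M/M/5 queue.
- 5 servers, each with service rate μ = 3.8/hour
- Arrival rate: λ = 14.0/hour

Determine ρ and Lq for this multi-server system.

Traffic intensity: ρ = λ/(cμ) = 14.0/(5×3.8) = 0.7368
Since ρ = 0.7368 < 1, system is stable.
Offered load a = λ/μ = cρ = 14.0/3.8 = 3.6842
P₀ = [ Σₙ₌₀^4 aⁿ/n! + a^5/(5!(1-ρ)) ]⁻¹
Σ = a^0/0! + a^1/1! + a^2/2! + a^3/3! + a^4/4! = 1.0000 + 3.6842 + 6.7867 + 8.3345 + 7.6766 = 27.4820
a^5/(5!(1-ρ)) = 678.7693/(120 × 0.263158) = 21.4944
P₀ = 1/(27.4820 + 21.4944) = 0.02042
Lq = P₀·a^5·ρ / (5!(1-ρ)²) = 0.020418 × 678.7693 × 0.73684 / (120 × 0.069252) = 1.2288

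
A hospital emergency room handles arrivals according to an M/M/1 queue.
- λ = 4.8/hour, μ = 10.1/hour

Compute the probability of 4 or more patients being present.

ρ = λ/μ = 4.8/10.1 = 0.47525
P(N ≥ n) = ρⁿ
P(N ≥ 4) = 0.47525^4
P(N ≥ 4) = 0.05101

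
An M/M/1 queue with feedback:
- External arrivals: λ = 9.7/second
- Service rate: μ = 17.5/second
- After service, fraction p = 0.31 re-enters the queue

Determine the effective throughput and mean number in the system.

Effective arrival rate: λ_eff = λ/(1-p) = 9.7/(1-0.31) = 9.7/0.69 = 14.05797
ρ = λ_eff/μ = 14.05797/17.5 = 0.803313
L = ρ/(1-ρ) = 0.803313/(1-0.803313) = 4.0842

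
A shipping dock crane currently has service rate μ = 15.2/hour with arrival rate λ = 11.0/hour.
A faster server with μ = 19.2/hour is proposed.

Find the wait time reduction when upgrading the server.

System 1: ρ₁ = 11.0/15.2 = 0.7237, W₁ = 1/(15.2-11.0) = 0.23810
System 2: ρ₂ = 11.0/19.2 = 0.5729, W₂ = 1/(19.2-11.0) = 0.12195
Improvement: (W₁-W₂)/W₁ = (0.23810-0.12195)/0.23810 = 48.78%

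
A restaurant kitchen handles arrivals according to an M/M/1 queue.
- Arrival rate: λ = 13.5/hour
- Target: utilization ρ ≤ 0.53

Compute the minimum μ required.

ρ = λ/μ, so μ = λ/ρ
μ ≥ 13.5/0.53 = 25.4717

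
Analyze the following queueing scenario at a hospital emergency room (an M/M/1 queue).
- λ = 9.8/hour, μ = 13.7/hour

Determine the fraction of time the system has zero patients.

ρ = λ/μ = 9.8/13.7 = 0.7153
P(0) = 1 - ρ = 1 - 0.7153 = 0.2847
The server is idle 28.47% of the time.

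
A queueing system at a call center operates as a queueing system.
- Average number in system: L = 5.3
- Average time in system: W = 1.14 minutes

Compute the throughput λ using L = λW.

Little's Law: L = λW, so λ = L/W
λ = 5.3/1.14 = 4.6491 calls/minute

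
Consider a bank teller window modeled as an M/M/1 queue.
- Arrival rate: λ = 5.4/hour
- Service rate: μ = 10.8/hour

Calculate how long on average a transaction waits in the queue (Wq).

First, compute utilization: ρ = λ/μ = 5.4/10.8 = 0.5000
For M/M/1: Wq = λ/(μ(μ-λ))
Wq = 5.4/(10.8 × (10.8-5.4))
Wq = 5.4/(10.8 × 5.40)
Wq = 0.09259 hours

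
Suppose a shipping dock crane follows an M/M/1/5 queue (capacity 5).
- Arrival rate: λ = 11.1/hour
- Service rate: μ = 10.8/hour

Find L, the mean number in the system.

ρ = λ/μ = 11.1/10.8 = 1.0278
P₀ = (1-ρ)/(1-ρ^(K+1)) = (1-1.0278)/(1-1.0278^6) = -0.02780/-0.1788 = 0.1555
P_K = P₀×ρ^K = 0.1555 × 1.0278^5 = 0.1555 × 1.1469 = 0.1783
L = ρ[1 - (K+1)ρ^K + Kρ^(K+1)] / [(1-ρ)(1-ρ^(K+1))]
L = 1.0278 × (1 - 6×1.146946 + 5×1.178831) / ((1 - 1.0278) × (1 - 1.178831)) = 2.5799 containers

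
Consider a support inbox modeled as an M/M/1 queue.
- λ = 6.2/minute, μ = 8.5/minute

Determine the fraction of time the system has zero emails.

ρ = λ/μ = 6.2/8.5 = 0.7294
P(0) = 1 - ρ = 1 - 0.7294 = 0.2706
The server is idle 27.06% of the time.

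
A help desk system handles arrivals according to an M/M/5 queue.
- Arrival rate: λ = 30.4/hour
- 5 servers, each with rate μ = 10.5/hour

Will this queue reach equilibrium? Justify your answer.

Stability requires ρ = λ/(cμ) < 1
ρ = 30.4/(5 × 10.5) = 30.4/52.50 = 0.5790
Since 0.5790 < 1, the system is STABLE.
The servers are busy 57.90% of the time.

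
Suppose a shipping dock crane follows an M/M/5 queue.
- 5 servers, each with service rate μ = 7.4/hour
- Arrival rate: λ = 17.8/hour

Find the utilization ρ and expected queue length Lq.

Traffic intensity: ρ = λ/(cμ) = 17.8/(5×7.4) = 0.4811
Since ρ = 0.4811 < 1, system is stable.
Offered load a = λ/μ = cρ = 17.8/7.4 = 2.4054
P₀ = [ Σₙ₌₀^4 aⁿ/n! + a^5/(5!(1-ρ)) ]⁻¹
Σ = a^0/0! + a^1/1! + a^2/2! + a^3/3! + a^4/4! = 1.0000 + 2.4054 + 2.8930 + 2.3196 + 1.3949 = 10.0129
a^5/(5!(1-ρ)) = 80.5270/(120 × 0.5189) = 1.2932
P₀ = 1/(10.0129 + 1.2932) = 0.08845
Lq = P₀·a^5·ρ / (5!(1-ρ)²) = 0.08845 × 80.5270 × 0.4811 / (120 × 0.2693) = 0.1060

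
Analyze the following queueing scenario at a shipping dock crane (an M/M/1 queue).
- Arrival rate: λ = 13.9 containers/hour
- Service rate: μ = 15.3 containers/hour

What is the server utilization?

Server utilization: ρ = λ/μ
ρ = 13.9/15.3 = 0.9085
The server is busy 90.85% of the time.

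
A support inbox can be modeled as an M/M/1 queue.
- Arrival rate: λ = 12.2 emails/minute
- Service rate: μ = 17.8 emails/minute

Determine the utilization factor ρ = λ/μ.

Server utilization: ρ = λ/μ
ρ = 12.2/17.8 = 0.6854
The server is busy 68.54% of the time.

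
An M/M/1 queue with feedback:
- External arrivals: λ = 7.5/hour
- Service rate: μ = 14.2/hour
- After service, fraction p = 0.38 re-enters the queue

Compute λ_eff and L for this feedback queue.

Effective arrival rate: λ_eff = λ/(1-p) = 7.5/(1-0.38) = 7.5/0.62 = 12.096774
ρ = λ_eff/μ = 12.096774/14.2 = 0.8518855
L = ρ/(1-ρ) = 0.8518855/(1-0.8518855) = 5.7515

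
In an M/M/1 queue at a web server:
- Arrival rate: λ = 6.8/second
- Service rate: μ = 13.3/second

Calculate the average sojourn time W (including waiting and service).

First, compute utilization: ρ = λ/μ = 6.8/13.3 = 0.5113
For M/M/1: W = 1/(μ-λ)
W = 1/(13.3-6.8) = 1/6.50
W = 0.1538 seconds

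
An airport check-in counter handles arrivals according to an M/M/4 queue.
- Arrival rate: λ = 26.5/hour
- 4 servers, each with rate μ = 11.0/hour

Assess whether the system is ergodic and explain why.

Stability requires ρ = λ/(cμ) < 1
ρ = 26.5/(4 × 11.0) = 26.5/44.00 = 0.6023
Since 0.6023 < 1, the system is STABLE.
The servers are busy 60.23% of the time.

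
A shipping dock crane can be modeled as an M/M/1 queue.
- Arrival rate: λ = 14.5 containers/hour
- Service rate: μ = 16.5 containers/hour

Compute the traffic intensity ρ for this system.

Server utilization: ρ = λ/μ
ρ = 14.5/16.5 = 0.8788
The server is busy 87.88% of the time.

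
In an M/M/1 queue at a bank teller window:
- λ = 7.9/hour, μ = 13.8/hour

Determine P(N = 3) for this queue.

ρ = λ/μ = 7.9/13.8 = 0.57246
P(n) = (1-ρ)ρⁿ
P(3) = (1-0.57246) × 0.57246^3
P(3) = 0.42754 × 0.18760
P(3) = 0.08021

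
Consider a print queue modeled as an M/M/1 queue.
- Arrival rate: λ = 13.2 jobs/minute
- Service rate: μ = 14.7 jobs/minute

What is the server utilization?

Server utilization: ρ = λ/μ
ρ = 13.2/14.7 = 0.8980
The server is busy 89.80% of the time.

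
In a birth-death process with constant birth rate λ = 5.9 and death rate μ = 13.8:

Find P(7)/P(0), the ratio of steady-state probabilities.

For constant rates: P(n)/P(0) = (λ/μ)^n
P(7)/P(0) = (5.9/13.8)^7 = 0.42754^7 = 0.002611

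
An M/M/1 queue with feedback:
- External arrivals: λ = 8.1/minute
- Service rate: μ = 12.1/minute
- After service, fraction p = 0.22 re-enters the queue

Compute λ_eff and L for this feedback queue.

Effective arrival rate: λ_eff = λ/(1-p) = 8.1/(1-0.22) = 8.1/0.78 = 10.38462
ρ = λ_eff/μ = 10.38462/12.1 = 0.858233
L = ρ/(1-ρ) = 0.858233/(1-0.858233) = 6.0538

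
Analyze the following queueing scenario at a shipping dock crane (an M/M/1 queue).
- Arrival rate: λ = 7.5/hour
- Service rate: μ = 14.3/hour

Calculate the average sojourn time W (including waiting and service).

First, compute utilization: ρ = λ/μ = 7.5/14.3 = 0.5245
For M/M/1: W = 1/(μ-λ)
W = 1/(14.3-7.5) = 1/6.80
W = 0.1471 hours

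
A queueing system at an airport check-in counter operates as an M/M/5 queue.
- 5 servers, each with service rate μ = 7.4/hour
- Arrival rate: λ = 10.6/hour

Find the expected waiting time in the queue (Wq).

Traffic intensity: ρ = λ/(cμ) = 10.6/(5×7.4) = 0.2865
Since ρ = 0.2865 < 1, system is stable.
Offered load a = λ/μ = cρ = 10.6/7.4 = 1.4324
P₀ = [ Σₙ₌₀^4 aⁿ/n! + a^5/(5!(1-ρ)) ]⁻¹
Σ = a^0/0! + a^1/1! + a^2/2! + a^3/3! + a^4/4! = 1.0000 + 1.4324 + 1.0259 + 0.4899 + 0.1754 = 4.1236
a^5/(5!(1-ρ)) = 6.0307/(120 × 0.71351) = 0.07043
P₀ = 1/(4.1236 + 0.07043) = 0.2384
Lq = P₀·a^5·ρ / (5!(1-ρ)²) = 0.23843 × 6.0307 × 0.28649 / (120 × 0.50910) = 0.006743
Wq = Lq/λ = 0.006743/10.6 = 0.0006361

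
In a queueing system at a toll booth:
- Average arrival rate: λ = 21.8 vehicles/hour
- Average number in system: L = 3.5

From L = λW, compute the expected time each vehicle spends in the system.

Little's Law: L = λW, so W = L/λ
W = 3.5/21.8 = 0.1606 hours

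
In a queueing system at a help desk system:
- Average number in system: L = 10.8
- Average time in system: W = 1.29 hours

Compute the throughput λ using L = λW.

Little's Law: L = λW, so λ = L/W
λ = 10.8/1.29 = 8.3721 tickets/hour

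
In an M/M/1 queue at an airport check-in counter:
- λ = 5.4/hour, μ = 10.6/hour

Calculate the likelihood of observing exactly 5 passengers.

ρ = λ/μ = 5.4/10.6 = 0.5094
P(n) = (1-ρ)ρⁿ
P(5) = (1-0.5094) × 0.5094^5
P(5) = 0.4906 × 0.03430
P(5) = 0.01683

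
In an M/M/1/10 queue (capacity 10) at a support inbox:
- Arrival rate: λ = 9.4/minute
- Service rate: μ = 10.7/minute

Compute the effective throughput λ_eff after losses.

ρ = λ/μ = 9.4/10.7 = 0.8785
P₀ = (1-ρ)/(1-ρ^(K+1)) = (1-0.8785)/(1-0.8785^11) = 0.1215/0.7595 = 0.1600
P_K = P₀×ρ^K = 0.15998 × 0.8785^10 = 0.15998 × 0.27379 = 0.04380
λ_eff = λ(1-P_K) = 9.4 × (1 - 0.04380) = 9.4 × 0.9562 = 8.9883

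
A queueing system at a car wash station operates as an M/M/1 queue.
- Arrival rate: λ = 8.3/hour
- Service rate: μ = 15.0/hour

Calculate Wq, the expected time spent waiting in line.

First, compute utilization: ρ = λ/μ = 8.3/15.0 = 0.5533
For M/M/1: Wq = λ/(μ(μ-λ))
Wq = 8.3/(15.0 × (15.0-8.3))
Wq = 8.3/(15.0 × 6.70)
Wq = 0.08259 hours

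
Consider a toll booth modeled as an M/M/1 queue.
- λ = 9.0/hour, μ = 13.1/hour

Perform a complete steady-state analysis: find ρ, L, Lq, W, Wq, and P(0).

Step 1: ρ = λ/μ = 9.0/13.1 = 0.6870
Step 2: L = λ/(μ-λ) = 9.0/4.10 = 2.1951
Step 3: Lq = λ²/(μ(μ-λ)) = 81.00/(13.1×4.10) = 1.5081
Step 4: W = 1/(μ-λ) = 1/4.10 = 0.2439
Step 5: Wq = λ/(μ(μ-λ)) = 9.0/(13.1×4.10) = 0.1676
Step 6: P(0) = 1-ρ = 0.3130
Verify: L = λW = 9.0×0.2439 = 2.1951 ✔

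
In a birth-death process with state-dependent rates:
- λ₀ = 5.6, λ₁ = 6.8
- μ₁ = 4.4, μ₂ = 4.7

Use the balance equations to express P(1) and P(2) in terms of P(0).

Balance equations:
State 0: λ₀P₀ = μ₁P₁ → P₁ = (λ₀/μ₁)P₀ = (5.6/4.4)P₀ = 1.2727P₀
State 1: P₂ = (λ₀λ₁)/(μ₁μ₂)P₀ = (5.6×6.8)/(4.4×4.7)P₀ = 1.8414P₀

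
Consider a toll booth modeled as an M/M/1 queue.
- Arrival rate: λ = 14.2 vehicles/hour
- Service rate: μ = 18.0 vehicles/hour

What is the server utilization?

Server utilization: ρ = λ/μ
ρ = 14.2/18.0 = 0.7889
The server is busy 78.89% of the time.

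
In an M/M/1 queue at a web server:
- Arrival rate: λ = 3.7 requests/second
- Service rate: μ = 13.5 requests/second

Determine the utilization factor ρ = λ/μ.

Server utilization: ρ = λ/μ
ρ = 3.7/13.5 = 0.2741
The server is busy 27.41% of the time.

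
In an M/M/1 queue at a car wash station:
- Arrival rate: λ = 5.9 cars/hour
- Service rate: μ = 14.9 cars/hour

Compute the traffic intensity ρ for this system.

Server utilization: ρ = λ/μ
ρ = 5.9/14.9 = 0.3960
The server is busy 39.60% of the time.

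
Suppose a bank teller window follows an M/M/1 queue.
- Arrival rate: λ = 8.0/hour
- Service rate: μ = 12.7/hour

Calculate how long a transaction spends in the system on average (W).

First, compute utilization: ρ = λ/μ = 8.0/12.7 = 0.6299
For M/M/1: W = 1/(μ-λ)
W = 1/(12.7-8.0) = 1/4.70
W = 0.2128 hours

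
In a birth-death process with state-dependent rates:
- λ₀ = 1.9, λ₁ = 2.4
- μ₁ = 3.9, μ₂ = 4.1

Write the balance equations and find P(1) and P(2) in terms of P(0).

Balance equations:
State 0: λ₀P₀ = μ₁P₁ → P₁ = (λ₀/μ₁)P₀ = (1.9/3.9)P₀ = 0.4872P₀
State 1: P₂ = (λ₀λ₁)/(μ₁μ₂)P₀ = (1.9×2.4)/(3.9×4.1)P₀ = 0.2852P₀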